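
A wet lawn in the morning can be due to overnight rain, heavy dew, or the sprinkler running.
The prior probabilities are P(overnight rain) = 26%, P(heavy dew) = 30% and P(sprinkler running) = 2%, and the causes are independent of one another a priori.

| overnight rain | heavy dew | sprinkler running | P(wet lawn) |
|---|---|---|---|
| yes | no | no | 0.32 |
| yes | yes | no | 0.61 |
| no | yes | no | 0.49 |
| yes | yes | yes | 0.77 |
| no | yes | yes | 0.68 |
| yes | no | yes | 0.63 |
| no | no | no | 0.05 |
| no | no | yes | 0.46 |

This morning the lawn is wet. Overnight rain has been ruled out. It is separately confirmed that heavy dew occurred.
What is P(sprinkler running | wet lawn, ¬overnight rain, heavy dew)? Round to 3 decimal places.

Weight on sprinkler running=true, given the evidence: 0.68·0.02 = 0.013600
Normalizer over all consistent configurations: 0.49·0.98 + 0.68·0.02 = 0.493800
P(sprinkler running | wet lawn, ¬overnight rain, heavy dew) = 0.013600/0.493800 ≈ 0.028

P(sprinkler running | wet lawn, ¬overnight rain, heavy dew) ≈ 0.028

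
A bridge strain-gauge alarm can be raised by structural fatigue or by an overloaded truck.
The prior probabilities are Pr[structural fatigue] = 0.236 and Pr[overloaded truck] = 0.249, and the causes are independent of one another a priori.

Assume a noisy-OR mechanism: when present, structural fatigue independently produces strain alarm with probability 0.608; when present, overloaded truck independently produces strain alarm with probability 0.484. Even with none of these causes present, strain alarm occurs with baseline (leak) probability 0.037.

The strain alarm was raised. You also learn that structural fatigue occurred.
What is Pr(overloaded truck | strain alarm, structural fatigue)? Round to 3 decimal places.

Under noisy-OR, P(strain alarm | causes) = 1 − (1−0.037)·∏(1−qᵢ) over the active causes.
For the numerator, keep only overloaded truck=true terms: 0.805212·0.249 = 0.200498
Normalizer over all consistent configurations: 0.622504·0.751 + 0.805212·0.249 = 0.667999
P(overloaded truck | strain alarm, structural fatigue) = 0.200498/0.667999 ≈ 0.300

Pr(overloaded truck | strain alarm, structural fatigue) ≈ 0.300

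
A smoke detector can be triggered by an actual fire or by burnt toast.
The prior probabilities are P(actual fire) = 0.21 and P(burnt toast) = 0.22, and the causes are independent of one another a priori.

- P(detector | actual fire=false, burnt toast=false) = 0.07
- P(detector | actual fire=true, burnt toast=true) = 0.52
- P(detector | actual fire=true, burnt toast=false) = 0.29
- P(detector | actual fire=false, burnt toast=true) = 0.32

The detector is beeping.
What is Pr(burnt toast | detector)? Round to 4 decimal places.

Pr(burnt toast | detector) ≈ 0.4677

Enumerate the 4 (actual fire, burnt toast) configurations and weight by the priors:
  P(detector) = 0.07×0.79×0.78 + 0.32×0.79×0.22 + 0.29×0.21×0.78 + 0.52×0.21×0.22
        = 0.043134 + 0.055616 + 0.047502 + 0.024024 = 0.170276
The terms with burnt toast present sum to 0.079640, so
  P(burnt toast | detector) = 0.079640 / 0.170276 ≈ 0.4677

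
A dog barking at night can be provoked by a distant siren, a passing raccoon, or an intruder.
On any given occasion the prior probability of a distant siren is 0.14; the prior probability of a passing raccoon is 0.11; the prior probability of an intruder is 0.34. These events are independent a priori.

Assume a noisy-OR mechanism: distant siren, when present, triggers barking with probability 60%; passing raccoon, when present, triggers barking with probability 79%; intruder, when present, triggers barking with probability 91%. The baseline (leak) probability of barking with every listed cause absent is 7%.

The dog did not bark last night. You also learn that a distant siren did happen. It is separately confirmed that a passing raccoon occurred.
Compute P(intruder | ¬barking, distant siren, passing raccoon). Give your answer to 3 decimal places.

Under noisy-OR, P(barking | causes) = 1 − (1−0.07)·∏(1−qᵢ) over the active causes.
Numerator (weight on configurations with intruder): 0.007031×0.34 = 0.002391
Normalizer over all consistent configurations: 0.07812×0.66 + 0.007031×0.34 = 0.053950
P(intruder | ¬barking, distant siren, passing raccoon) = 0.002391/0.053950 ≈ 0.044

P(intruder | ¬barking, distant siren, passing raccoon) ≈ 0.044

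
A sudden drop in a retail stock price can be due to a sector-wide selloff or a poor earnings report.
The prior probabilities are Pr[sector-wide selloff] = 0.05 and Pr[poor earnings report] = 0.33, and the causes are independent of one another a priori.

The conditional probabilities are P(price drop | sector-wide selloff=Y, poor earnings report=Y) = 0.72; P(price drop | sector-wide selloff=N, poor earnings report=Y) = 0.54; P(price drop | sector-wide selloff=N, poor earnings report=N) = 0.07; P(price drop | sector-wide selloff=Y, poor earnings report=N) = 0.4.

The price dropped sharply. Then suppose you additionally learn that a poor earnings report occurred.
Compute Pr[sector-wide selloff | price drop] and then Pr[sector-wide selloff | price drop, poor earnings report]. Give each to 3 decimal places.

For the numerator, keep only sector-wide selloff=true terms: 0.013400 + 0.011880 = 0.025280
Normalizer over all consistent configurations: 0.07·0.95·0.67 + 0.54·0.95·0.33 + 0.4·0.05·0.67 + 0.72·0.05·0.33 = 0.239125
P(sector-wide selloff | price drop) = 0.025280/0.239125 ≈ 0.106

Now condition on the additional information:
P(price drop | poor earnings report) = 0.54·0.95 + 0.72·0.05 = 0.513000 + 0.036000 = 0.549000
Restricting to configurations with sector-wide selloff present: 0.72·0.05 = 0.036000.
Hence the posterior is 0.036000/0.549000 ≈ 0.066.
This is intercausal reasoning (explaining away): once poor earnings report accounts for the price drop, sector-wide selloff becomes less likely.

Pr[sector-wide selloff | price drop] ≈ 0.106; Pr[sector-wide selloff | price drop, poor earnings report] ≈ 0.066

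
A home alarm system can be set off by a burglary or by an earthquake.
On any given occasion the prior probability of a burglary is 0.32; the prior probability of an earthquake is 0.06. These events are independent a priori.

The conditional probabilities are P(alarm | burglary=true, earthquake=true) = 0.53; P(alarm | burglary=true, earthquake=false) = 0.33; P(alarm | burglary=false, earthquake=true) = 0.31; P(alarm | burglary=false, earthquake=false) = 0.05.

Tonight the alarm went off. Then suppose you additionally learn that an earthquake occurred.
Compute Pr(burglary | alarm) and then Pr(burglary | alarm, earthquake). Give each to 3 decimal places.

Pr(burglary | alarm) ≈ 0.710; Pr(burglary | alarm, earthquake) ≈ 0.446

Weight on burglary=true, given the evidence: 0.099264 + 0.010176 = 0.109440
Denominator P(alarm): 0.05·0.68·0.94 + 0.31·0.68·0.06 + 0.33·0.32·0.94 + 0.53·0.32·0.06 = 0.154048
P(burglary | alarm) = 0.109440/0.154048 ≈ 0.710

Now also conditioning on earthquake=true:
P(alarm | earthquake) = 0.31*0.68 + 0.53*0.32 = 0.210800 + 0.169600 = 0.380400
Restricting to configurations with burglary present: 0.53*0.32 = 0.169600.
P(burglary | alarm, earthquake) = 0.169600 / 0.380400 ≈ 0.446
— earthquake explains away the evidence for burglary.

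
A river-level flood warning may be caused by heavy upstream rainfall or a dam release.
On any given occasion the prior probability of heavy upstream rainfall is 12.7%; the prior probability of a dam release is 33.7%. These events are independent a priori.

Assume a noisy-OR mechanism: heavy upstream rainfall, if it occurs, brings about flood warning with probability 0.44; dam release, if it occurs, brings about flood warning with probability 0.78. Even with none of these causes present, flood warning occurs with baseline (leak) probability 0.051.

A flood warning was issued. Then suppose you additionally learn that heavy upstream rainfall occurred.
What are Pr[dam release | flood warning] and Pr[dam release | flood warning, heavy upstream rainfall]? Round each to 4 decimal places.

Pr[dam release | flood warning] ≈ 0.7969; Pr[dam release | flood warning, heavy upstream rainfall] ≈ 0.4893

Under noisy-OR, P(flood warning | causes) = 1 − (1−0.051)·∏(1−qᵢ) over the active causes.
Numerator (weight on configurations with dam release): 0.232778 + 0.037795 = 0.270573
Normalizer over all consistent configurations: 0.051*0.873*0.663 + 0.79122*0.873*0.337 + 0.46856*0.127*0.663 + 0.883083*0.127*0.337 = 0.339545
Posterior = 0.270573 / 0.339545 ≈ 0.7969

Now also conditioning on heavy upstream rainfall=true:
Numerator (weight on configurations with dam release): 0.883083·0.337 = 0.297599
Normalizer over all consistent configurations: 0.46856·0.663 + 0.883083·0.337 = 0.608254
P(dam release | flood warning, heavy upstream rainfall) = 0.297599/0.608254 ≈ 0.4893
— heavy upstream rainfall explains away the evidence for dam release.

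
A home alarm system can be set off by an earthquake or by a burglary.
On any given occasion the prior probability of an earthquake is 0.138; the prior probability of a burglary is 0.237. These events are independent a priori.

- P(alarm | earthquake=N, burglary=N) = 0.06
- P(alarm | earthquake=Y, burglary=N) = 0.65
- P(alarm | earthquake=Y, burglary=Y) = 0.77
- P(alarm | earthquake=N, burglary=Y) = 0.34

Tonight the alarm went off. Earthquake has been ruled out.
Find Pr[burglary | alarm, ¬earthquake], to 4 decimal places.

Numerator (weight on configurations with burglary): 0.34*0.237 = 0.080580
Denominator P(alarm | ¬earthquake): 0.06*0.763 + 0.34*0.237 = 0.126360
Posterior = 0.080580 / 0.126360 ≈ 0.6377

Pr[burglary | alarm, ¬earthquake] ≈ 0.6377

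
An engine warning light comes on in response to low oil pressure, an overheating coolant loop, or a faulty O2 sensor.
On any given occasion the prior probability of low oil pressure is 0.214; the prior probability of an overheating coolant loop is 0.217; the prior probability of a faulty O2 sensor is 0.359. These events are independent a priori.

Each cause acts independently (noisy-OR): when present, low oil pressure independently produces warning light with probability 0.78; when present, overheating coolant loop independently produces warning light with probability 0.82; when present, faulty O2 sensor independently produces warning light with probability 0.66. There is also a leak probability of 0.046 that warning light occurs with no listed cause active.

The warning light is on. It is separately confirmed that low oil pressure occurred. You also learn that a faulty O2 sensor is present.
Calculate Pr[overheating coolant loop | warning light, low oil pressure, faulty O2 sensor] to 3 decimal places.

Pr[overheating coolant loop | warning light, low oil pressure, faulty O2 sensor] ≈ 0.228

Under noisy-OR, P(warning light | causes) = 1 − (1−0.046)·∏(1−qᵢ) over the active causes.
P(warning light | low oil pressure, faulty O2 sensor) = 0.928641*0.783 + 0.987155*0.217 = 0.727126 + 0.214213 = 0.941339
The overheating coolant loop-present share is 0.987155*0.217 = 0.214213.
So P(overheating coolant loop | warning light, low oil pressure, faulty O2 sensor) = 0.214213/0.941339 ≈ 0.228.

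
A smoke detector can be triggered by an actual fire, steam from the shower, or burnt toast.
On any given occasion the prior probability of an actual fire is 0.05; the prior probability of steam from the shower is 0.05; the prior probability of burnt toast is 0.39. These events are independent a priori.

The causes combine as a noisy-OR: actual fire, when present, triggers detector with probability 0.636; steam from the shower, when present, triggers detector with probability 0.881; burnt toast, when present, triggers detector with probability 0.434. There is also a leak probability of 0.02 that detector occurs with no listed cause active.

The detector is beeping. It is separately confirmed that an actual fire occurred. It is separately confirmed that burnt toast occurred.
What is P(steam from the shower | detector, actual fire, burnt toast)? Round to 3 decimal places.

P(steam from the shower | detector, actual fire, burnt toast) ≈ 0.060

Under noisy-OR, P(detector | causes) = 1 − (1−0.02)·∏(1−qᵢ) over the active causes.
Enumerate both values of steam from the shower and weight by the priors:
  P(detector | actual fire, burnt toast) = 0.798096·0.95 + 0.975973·0.05
        = 0.758191 + 0.048799 = 0.806990
Configurations with steam from the shower contribute 0.048799, so
  P(steam from the shower | detector, actual fire, burnt toast) = 0.048799 / 0.806990 ≈ 0.060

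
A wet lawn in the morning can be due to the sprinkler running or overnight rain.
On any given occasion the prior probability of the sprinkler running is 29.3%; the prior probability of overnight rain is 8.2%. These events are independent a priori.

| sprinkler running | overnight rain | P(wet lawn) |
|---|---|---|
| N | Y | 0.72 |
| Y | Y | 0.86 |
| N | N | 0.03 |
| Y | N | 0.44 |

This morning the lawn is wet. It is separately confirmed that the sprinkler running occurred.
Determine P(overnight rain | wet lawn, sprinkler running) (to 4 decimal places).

By total probability over both values of overnight rain:
  P(wet lawn | sprinkler running) = 0.44·0.918 + 0.86·0.082
        = 0.403920 + 0.070520 = 0.474440
Configurations with overnight rain contribute 0.070520, so
  P(overnight rain | wet lawn, sprinkler running) = 0.070520 / 0.474440 ≈ 0.1486

P(overnight rain | wet lawn, sprinkler running) ≈ 0.1486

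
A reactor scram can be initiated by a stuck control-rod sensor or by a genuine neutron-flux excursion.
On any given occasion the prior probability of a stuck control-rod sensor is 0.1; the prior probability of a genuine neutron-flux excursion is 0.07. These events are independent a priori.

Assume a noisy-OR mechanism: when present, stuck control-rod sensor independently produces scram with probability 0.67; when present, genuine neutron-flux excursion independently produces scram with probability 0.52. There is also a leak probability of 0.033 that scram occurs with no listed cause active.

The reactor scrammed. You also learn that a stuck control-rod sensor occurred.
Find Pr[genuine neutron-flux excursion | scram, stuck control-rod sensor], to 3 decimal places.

Under noisy-OR, P(scram | causes) = 1 − (1−0.033)·∏(1−qᵢ) over the active causes.
P(scram | stuck control-rod sensor) = 0.68089·0.93 + 0.846827·0.07 = 0.633228 + 0.059278 = 0.692506
The genuine neutron-flux excursion-present share is 0.846827·0.07 = 0.059278.
Hence the posterior is 0.059278/0.692506 ≈ 0.086.

Pr[genuine neutron-flux excursion | scram, stuck control-rod sensor] ≈ 0.086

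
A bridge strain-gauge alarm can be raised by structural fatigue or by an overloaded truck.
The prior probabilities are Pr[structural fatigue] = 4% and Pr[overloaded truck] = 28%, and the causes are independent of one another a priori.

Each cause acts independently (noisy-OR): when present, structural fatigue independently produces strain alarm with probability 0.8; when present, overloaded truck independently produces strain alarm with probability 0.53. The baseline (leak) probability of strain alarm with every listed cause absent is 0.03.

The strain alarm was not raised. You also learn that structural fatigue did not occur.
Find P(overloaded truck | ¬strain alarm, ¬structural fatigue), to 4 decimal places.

P(overloaded truck | ¬strain alarm, ¬structural fatigue) ≈ 0.1545

Under noisy-OR, P(strain alarm | causes) = 1 − (1−0.03)·∏(1−qᵢ) over the active causes.
By total probability over both values of overloaded truck:
  P(¬strain alarm | ¬structural fatigue) = 0.97*0.72 + 0.4559*0.28
        = 0.698400 + 0.127652 = 0.826052
Keeping only the overloaded truck-present terms gives 0.127652, so
  P(overloaded truck | ¬strain alarm, ¬structural fatigue) = 0.127652 / 0.826052 ≈ 0.1545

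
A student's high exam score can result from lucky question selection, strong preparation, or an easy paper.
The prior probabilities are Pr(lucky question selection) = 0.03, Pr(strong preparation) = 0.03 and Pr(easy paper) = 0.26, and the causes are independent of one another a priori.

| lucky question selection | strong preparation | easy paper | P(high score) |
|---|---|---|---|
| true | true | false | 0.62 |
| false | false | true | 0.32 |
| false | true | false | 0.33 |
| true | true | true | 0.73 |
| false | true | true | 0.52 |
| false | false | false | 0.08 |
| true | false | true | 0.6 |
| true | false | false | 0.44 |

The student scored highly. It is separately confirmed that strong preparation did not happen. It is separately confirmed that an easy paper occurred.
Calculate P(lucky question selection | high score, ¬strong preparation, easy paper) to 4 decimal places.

P(lucky question selection | high score, ¬strong preparation, easy paper) ≈ 0.0548

For the numerator, keep only lucky question selection=true terms: 0.6×0.03 = 0.018000
The normalizing constant is 0.32×0.97 + 0.6×0.03 = 0.328400
Posterior = 0.018000 / 0.328400 ≈ 0.0548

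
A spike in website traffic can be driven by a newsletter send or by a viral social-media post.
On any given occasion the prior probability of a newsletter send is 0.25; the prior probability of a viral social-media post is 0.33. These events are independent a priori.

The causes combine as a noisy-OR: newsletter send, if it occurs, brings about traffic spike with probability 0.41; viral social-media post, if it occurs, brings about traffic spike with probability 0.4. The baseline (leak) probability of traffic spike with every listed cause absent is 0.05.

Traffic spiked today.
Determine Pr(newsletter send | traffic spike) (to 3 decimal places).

Under noisy-OR, P(traffic spike | causes) = 1 − (1−0.05)·∏(1−qᵢ) over the active causes.
P(traffic spike) = 0.05×0.75×0.67 + 0.43×0.75×0.33 + 0.4395×0.25×0.67 + 0.6637×0.25×0.33 = 0.025125 + 0.106425 + 0.073616 + 0.054755 = 0.259921
Restricting to configurations with newsletter send present: 0.073616 + 0.054755 = 0.128371.
P(newsletter send | traffic spike) = 0.128371 / 0.259921 ≈ 0.494

Pr(newsletter send | traffic spike) ≈ 0.494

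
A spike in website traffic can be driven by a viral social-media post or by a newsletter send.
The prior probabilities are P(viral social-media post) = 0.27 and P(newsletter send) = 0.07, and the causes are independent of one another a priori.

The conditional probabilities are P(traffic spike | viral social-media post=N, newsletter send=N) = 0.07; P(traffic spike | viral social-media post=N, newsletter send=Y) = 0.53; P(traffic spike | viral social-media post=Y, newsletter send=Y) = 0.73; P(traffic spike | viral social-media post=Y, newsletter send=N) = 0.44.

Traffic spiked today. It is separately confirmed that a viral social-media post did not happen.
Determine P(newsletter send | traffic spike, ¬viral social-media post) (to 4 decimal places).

By total probability over both values of newsletter send:
  P(traffic spike | ¬viral social-media post) = 0.07·0.93 + 0.53·0.07
        = 0.065100 + 0.037100 = 0.102200
Configurations with newsletter send contribute 0.037100, so
  P(newsletter send | traffic spike, ¬viral social-media post) = 0.037100 / 0.102200 ≈ 0.3630

P(newsletter send | traffic spike, ¬viral social-media post) ≈ 0.3630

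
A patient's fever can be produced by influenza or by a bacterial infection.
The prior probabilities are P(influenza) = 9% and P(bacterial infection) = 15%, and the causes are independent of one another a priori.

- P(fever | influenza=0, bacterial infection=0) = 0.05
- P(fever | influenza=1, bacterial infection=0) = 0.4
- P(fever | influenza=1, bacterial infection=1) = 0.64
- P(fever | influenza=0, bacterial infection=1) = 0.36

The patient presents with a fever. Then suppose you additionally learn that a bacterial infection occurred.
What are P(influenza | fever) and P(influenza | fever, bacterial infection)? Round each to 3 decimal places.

P(fever) = 0.05*0.91*0.85 + 0.36*0.91*0.15 + 0.4*0.09*0.85 + 0.64*0.09*0.15 = 0.038675 + 0.049140 + 0.030600 + 0.008640 = 0.127055
Restricting to configurations with influenza present: 0.030600 + 0.008640 = 0.039240.
So P(influenza | fever) = 0.039240/0.127055 ≈ 0.309.

Now condition on the additional information:
P(fever | bacterial infection) = 0.36·0.91 + 0.64·0.09 = 0.327600 + 0.057600 = 0.385200
The influenza-present share is 0.64·0.09 = 0.057600.
So P(influenza | fever, bacterial infection) = 0.057600/0.385200 ≈ 0.150.
This is intercausal reasoning (explaining away): once bacterial infection accounts for the fever, influenza becomes less likely.

P(influenza | fever) ≈ 0.309; P(influenza | fever, bacterial infection) ≈ 0.150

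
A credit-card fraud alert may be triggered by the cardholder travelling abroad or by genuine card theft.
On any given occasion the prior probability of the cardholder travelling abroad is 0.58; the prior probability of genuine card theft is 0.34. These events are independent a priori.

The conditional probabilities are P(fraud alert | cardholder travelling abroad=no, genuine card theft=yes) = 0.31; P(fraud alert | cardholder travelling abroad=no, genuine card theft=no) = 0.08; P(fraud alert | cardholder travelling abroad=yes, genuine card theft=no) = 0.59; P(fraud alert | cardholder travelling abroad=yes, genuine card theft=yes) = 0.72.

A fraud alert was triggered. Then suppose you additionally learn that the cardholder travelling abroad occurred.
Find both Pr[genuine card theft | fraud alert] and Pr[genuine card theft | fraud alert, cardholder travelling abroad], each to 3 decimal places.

Numerator (weight on configurations with genuine card theft): 0.044268 + 0.141984 = 0.186252
Normalizer over all consistent configurations: 0.08·0.42·0.66 + 0.31·0.42·0.34 + 0.59·0.58·0.66 + 0.72·0.58·0.34 = 0.434280
Posterior = 0.186252 / 0.434280 ≈ 0.429

Now also conditioning on cardholder travelling abroad=true:
P(fraud alert | cardholder travelling abroad) = 0.59×0.66 + 0.72×0.34 = 0.389400 + 0.244800 = 0.634200
Restricting to configurations with genuine card theft present: 0.72×0.34 = 0.244800.
Hence the posterior is 0.244800/0.634200 ≈ 0.386.
— cardholder travelling abroad explains away the evidence for genuine card theft.

Pr[genuine card theft | fraud alert] ≈ 0.429; Pr[genuine card theft | fraud alert, cardholder travelling abroad] ≈ 0.386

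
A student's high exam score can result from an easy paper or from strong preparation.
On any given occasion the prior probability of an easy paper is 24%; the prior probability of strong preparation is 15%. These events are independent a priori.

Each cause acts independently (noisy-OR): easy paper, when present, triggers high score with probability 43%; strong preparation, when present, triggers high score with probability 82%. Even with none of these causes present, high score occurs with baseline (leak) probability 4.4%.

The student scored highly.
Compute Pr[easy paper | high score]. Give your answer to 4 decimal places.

Under noisy-OR, P(high score | causes) = 1 − (1−0.044)·∏(1−qᵢ) over the active causes.
Weight on easy paper=true, given the evidence: 0.092836 + 0.032469 = 0.125305
The normalizing constant is 0.044×0.76×0.85 + 0.82792×0.76×0.15 + 0.45508×0.24×0.85 + 0.901914×0.24×0.15 = 0.248112
Posterior = 0.125305 / 0.248112 ≈ 0.5050

Pr[easy paper | high score] ≈ 0.5050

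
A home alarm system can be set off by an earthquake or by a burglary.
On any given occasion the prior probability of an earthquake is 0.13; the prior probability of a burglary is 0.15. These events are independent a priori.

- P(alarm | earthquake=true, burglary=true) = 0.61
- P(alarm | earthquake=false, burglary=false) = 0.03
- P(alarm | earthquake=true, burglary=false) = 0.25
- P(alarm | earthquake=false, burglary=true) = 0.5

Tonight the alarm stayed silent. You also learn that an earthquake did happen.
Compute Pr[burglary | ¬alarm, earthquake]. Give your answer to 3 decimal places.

Enumerate both values of burglary and weight by the priors:
  P(¬alarm | earthquake) = 0.75·0.85 + 0.39·0.15
        = 0.637500 + 0.058500 = 0.696000
Configurations with burglary contribute 0.058500, so
  P(burglary | ¬alarm, earthquake) = 0.058500 / 0.696000 ≈ 0.084

Pr[burglary | ¬alarm, earthquake] ≈ 0.084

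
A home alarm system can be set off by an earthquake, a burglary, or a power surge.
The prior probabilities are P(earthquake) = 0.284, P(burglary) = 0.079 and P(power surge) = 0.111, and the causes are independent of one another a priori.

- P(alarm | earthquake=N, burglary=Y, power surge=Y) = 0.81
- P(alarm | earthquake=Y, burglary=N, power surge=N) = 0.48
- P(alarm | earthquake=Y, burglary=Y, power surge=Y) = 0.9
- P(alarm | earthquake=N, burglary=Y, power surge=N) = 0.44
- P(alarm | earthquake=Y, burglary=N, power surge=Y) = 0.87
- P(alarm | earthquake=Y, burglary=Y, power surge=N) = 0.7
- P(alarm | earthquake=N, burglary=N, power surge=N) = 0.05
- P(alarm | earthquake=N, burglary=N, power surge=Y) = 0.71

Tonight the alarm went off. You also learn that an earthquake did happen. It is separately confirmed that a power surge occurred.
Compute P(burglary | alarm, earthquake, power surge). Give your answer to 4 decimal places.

Numerator (weight on configurations with burglary): 0.9*0.079 = 0.071100
Denominator P(alarm | earthquake, power surge): 0.87*0.921 + 0.9*0.079 = 0.872370
P(burglary | alarm, earthquake, power surge) = 0.071100/0.872370 ≈ 0.0815

P(burglary | alarm, earthquake, power surge) ≈ 0.0815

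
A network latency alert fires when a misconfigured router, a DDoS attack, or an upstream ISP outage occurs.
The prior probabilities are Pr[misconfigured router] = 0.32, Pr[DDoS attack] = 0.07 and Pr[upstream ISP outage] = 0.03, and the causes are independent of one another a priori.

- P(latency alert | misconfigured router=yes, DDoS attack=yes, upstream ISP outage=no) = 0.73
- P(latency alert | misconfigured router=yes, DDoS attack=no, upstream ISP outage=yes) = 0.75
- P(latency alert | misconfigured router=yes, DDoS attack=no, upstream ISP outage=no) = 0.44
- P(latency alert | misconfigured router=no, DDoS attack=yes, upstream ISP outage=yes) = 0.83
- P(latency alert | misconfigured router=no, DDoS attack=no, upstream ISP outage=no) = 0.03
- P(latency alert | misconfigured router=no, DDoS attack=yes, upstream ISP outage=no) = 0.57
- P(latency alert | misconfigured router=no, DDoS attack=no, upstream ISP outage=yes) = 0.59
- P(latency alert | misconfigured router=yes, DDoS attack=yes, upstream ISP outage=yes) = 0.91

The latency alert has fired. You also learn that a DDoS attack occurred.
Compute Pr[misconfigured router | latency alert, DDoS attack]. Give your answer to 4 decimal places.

Pr[misconfigured router | latency alert, DDoS attack] ≈ 0.3746

P(latency alert | DDoS attack) = 0.57×0.68×0.97 + 0.83×0.68×0.03 + 0.73×0.32×0.97 + 0.91×0.32×0.03 = 0.375972 + 0.016932 + 0.226592 + 0.008736 = 0.628232
Restricting to configurations with misconfigured router present: 0.226592 + 0.008736 = 0.235328.
P(misconfigured router | latency alert, DDoS attack) = 0.235328 / 0.628232 ≈ 0.3746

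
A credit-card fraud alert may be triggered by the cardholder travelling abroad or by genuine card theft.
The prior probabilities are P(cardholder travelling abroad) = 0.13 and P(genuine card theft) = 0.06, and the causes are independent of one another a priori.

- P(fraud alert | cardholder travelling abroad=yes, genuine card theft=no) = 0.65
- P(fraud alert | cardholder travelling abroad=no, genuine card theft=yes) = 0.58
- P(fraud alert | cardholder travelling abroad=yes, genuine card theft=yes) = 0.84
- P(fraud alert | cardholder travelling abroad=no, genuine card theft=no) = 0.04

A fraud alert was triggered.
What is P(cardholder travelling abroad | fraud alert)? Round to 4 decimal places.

P(cardholder travelling abroad | fraud alert) ≈ 0.5772

Weight on cardholder travelling abroad=true, given the evidence: 0.079430 + 0.006552 = 0.085982
Normalizer over all consistent configurations: 0.04*0.87*0.94 + 0.58*0.87*0.06 + 0.65*0.13*0.94 + 0.84*0.13*0.06 = 0.148970
Posterior = 0.085982 / 0.148970 ≈ 0.5772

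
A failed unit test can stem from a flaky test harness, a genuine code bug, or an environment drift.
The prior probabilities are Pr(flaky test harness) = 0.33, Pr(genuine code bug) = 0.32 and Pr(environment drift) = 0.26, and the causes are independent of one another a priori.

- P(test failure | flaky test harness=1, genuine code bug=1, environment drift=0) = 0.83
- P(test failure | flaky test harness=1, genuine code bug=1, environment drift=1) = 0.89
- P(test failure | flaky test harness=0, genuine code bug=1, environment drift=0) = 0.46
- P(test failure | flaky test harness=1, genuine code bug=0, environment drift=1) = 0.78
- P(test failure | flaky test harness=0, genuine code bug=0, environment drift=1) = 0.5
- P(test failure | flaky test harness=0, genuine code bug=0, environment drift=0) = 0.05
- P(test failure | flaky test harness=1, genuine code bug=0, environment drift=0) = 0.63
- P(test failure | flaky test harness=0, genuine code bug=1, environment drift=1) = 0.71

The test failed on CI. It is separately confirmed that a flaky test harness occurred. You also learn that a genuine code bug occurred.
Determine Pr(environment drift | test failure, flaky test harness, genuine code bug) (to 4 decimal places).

Weight on environment drift=true, given the evidence: 0.89*0.26 = 0.231400
The normalizing constant is 0.83*0.74 + 0.89*0.26 = 0.845600
P(environment drift | test failure, flaky test harness, genuine code bug) = 0.231400/0.845600 ≈ 0.2737

Pr(environment drift | test failure, flaky test harness, genuine code bug) ≈ 0.2737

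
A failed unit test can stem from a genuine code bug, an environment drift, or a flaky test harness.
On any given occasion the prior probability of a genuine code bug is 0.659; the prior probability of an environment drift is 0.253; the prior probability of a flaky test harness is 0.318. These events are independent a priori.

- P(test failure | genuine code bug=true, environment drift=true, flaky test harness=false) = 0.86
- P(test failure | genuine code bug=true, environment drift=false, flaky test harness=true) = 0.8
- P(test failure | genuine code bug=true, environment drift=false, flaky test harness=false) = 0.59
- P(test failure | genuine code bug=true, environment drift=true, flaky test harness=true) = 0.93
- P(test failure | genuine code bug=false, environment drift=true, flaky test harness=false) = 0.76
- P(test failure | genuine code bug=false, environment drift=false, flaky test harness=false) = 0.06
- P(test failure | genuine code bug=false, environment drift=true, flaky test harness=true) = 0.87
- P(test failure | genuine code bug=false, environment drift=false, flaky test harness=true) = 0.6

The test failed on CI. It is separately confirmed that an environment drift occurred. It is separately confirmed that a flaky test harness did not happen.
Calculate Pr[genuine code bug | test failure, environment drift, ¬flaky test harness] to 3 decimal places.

By total probability over both values of genuine code bug:
  P(test failure | environment drift, ¬flaky test harness) = 0.76·0.341 + 0.86·0.659
        = 0.259160 + 0.566740 = 0.825900
The terms with genuine code bug present sum to 0.566740, so
  P(genuine code bug | test failure, environment drift, ¬flaky test harness) = 0.566740 / 0.825900 ≈ 0.686

Pr[genuine code bug | test failure, environment drift, ¬flaky test harness] ≈ 0.686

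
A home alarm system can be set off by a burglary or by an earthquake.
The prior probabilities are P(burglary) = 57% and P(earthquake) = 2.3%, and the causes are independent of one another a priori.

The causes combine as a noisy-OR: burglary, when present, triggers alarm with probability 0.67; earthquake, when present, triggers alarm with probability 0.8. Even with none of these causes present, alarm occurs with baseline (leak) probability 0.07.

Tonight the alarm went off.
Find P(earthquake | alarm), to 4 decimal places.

P(earthquake | alarm) ≈ 0.0467

Under noisy-OR, P(alarm | causes) = 1 − (1−0.07)·∏(1−qᵢ) over the active causes.
Enumerate the 4 (burglary, earthquake) configurations and weight by the priors:
  P(alarm) = 0.07·0.43·0.977 + 0.814·0.43·0.023 + 0.6931·0.57·0.977 + 0.93862·0.57·0.023
        = 0.029408 + 0.008050 + 0.385980 + 0.012305 = 0.435743
The terms with earthquake present sum to 0.020355, so
  P(earthquake | alarm) = 0.020355 / 0.435743 ≈ 0.0467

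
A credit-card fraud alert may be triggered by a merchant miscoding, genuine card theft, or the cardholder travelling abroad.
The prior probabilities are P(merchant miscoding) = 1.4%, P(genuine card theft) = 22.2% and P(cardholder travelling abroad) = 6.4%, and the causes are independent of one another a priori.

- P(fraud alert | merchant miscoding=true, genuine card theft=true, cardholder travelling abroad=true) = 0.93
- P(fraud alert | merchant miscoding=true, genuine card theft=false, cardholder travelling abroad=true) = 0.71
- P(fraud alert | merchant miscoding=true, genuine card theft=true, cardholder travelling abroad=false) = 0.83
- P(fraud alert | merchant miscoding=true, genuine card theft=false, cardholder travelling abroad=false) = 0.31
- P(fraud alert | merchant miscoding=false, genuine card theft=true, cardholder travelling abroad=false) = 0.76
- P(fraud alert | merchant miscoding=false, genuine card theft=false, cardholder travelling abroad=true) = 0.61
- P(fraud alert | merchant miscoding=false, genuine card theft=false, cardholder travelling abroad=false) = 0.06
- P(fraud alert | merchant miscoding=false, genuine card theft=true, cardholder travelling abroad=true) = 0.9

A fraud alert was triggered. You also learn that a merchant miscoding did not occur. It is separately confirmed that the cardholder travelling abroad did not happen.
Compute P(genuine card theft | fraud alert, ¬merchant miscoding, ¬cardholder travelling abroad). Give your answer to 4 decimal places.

P(genuine card theft | fraud alert, ¬merchant miscoding, ¬cardholder travelling abroad) ≈ 0.7833

By total probability over both values of genuine card theft:
  P(fraud alert | ¬merchant miscoding, ¬cardholder travelling abroad) = 0.06×0.778 + 0.76×0.222
        = 0.046680 + 0.168720 = 0.215400
The terms with genuine card theft present sum to 0.168720, so
  P(genuine card theft | fraud alert, ¬merchant miscoding, ¬cardholder travelling abroad) = 0.168720 / 0.215400 ≈ 0.7833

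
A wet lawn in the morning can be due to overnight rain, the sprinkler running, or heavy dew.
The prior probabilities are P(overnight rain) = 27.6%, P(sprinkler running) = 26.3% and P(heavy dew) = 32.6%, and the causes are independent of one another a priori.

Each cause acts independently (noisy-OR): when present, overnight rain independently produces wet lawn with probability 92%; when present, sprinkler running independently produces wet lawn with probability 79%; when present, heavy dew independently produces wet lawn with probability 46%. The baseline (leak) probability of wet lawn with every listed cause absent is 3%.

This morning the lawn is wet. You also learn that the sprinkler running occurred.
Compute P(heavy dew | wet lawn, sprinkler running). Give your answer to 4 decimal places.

Under noisy-OR, P(wet lawn | causes) = 1 − (1−0.03)·∏(1−qᵢ) over the active causes.
For the numerator, keep only heavy dew=true terms: 0.210062 + 0.089184 = 0.299246
Denominator P(wet lawn | sprinkler running): 0.7963·0.724·0.674 + 0.890002·0.724·0.326 + 0.983704·0.276·0.674 + 0.9912·0.276·0.326 = 0.870814
Posterior = 0.299246 / 0.870814 ≈ 0.3436

P(heavy dew | wet lawn, sprinkler running) ≈ 0.3436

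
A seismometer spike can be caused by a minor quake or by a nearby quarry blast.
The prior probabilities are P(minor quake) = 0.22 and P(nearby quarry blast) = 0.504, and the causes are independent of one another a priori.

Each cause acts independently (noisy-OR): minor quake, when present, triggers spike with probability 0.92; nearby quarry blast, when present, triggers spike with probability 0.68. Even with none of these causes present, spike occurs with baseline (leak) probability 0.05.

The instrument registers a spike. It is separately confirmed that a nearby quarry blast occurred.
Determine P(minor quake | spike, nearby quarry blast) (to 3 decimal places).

Under noisy-OR, P(spike | causes) = 1 − (1−0.05)·∏(1−qᵢ) over the active causes.
P(spike | nearby quarry blast) = 0.696×0.78 + 0.97568×0.22 = 0.542880 + 0.214650 = 0.757530
The minor quake-present share is 0.97568×0.22 = 0.214650.
Hence the posterior is 0.214650/0.757530 ≈ 0.283.

P(minor quake | spike, nearby quarry blast) ≈ 0.283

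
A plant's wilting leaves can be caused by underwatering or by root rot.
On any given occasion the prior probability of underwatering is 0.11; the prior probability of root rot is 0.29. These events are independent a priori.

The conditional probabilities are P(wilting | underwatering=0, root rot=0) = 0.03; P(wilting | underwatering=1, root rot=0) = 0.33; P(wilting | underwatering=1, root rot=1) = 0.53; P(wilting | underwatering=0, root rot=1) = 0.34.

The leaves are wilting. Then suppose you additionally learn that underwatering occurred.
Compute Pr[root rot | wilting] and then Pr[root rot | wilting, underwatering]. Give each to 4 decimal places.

Pr[root rot | wilting] ≈ 0.7006; Pr[root rot | wilting, underwatering] ≈ 0.3961

Numerator (weight on configurations with root rot): 0.087754 + 0.016907 = 0.104661
Denominator P(wilting): 0.03·0.89·0.71 + 0.34·0.89·0.29 + 0.33·0.11·0.71 + 0.53·0.11·0.29 = 0.149391
P(root rot | wilting) = 0.104661/0.149391 ≈ 0.7006

With the extra evidence:
Numerator (weight on configurations with root rot): 0.53×0.29 = 0.153700
The normalizing constant is 0.33×0.71 + 0.53×0.29 = 0.388000
P(root rot | wilting, underwatering) = 0.153700/0.388000 ≈ 0.3961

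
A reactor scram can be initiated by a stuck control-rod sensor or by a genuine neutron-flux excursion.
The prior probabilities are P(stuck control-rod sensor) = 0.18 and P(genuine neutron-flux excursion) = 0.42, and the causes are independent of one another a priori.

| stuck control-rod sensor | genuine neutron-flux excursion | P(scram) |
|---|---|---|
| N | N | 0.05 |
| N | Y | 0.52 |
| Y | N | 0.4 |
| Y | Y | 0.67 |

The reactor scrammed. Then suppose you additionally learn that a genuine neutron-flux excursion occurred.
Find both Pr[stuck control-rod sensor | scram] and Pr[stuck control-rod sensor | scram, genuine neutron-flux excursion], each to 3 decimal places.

Sum P(scram|·) weighted by the priors over the 4 (stuck control-rod sensor, genuine neutron-flux excursion) configurations:
  P(scram) = 0.05×0.82×0.58 + 0.52×0.82×0.42 + 0.4×0.18×0.58 + 0.67×0.18×0.42
        = 0.023780 + 0.179088 + 0.041760 + 0.050652 = 0.295280
Configurations with stuck control-rod sensor contribute 0.092412, so
  P(stuck control-rod sensor | scram) = 0.092412 / 0.295280 ≈ 0.313

Now condition on the additional information:
Enumerate both values of stuck control-rod sensor and weight by the priors:
  P(scram | genuine neutron-flux excursion) = 0.52·0.82 + 0.67·0.18
        = 0.426400 + 0.120600 = 0.547000
The terms with stuck control-rod sensor present sum to 0.120600, so
  P(stuck control-rod sensor | scram, genuine neutron-flux excursion) = 0.120600 / 0.547000 ≈ 0.220
Conditioning on genuine neutron-flux excursion lowers the posterior on stuck control-rod sensor: the classic explaining-away effect in a common-effect structure.

Pr[stuck control-rod sensor | scram] ≈ 0.313; Pr[stuck control-rod sensor | scram, genuine neutron-flux excursion] ≈ 0.220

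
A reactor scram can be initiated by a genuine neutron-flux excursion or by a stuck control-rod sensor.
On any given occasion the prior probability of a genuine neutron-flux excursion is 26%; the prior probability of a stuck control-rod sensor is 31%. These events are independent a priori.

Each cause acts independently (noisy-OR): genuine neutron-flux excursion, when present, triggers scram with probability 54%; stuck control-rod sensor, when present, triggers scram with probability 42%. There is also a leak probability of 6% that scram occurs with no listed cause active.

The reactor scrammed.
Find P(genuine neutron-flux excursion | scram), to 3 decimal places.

P(genuine neutron-flux excursion | scram) ≈ 0.546

Under noisy-OR, P(scram | causes) = 1 − (1−0.06)·∏(1−qᵢ) over the active causes.
P(scram) = 0.06×0.74×0.69 + 0.4548×0.74×0.31 + 0.5676×0.26×0.69 + 0.749208×0.26×0.31 = 0.030636 + 0.104331 + 0.101827 + 0.060386 = 0.297180
The genuine neutron-flux excursion-present share is 0.101827 + 0.060386 = 0.162213.
Hence the posterior is 0.162213/0.297180 ≈ 0.546.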